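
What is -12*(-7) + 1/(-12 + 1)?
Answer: 923/11 ≈ 83.909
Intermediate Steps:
-12*(-7) + 1/(-12 + 1) = 84 + 1/(-11) = 84 - 1/11 = 923/11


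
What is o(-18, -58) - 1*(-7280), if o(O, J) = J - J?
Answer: 7280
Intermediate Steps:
o(O, J) = 0
o(-18, -58) - 1*(-7280) = 0 - 1*(-7280) = 0 + 7280 = 7280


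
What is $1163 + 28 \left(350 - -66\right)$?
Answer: $12811$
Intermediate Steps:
$1163 + 28 \left(350 - -66\right) = 1163 + 28 \left(350 + 66\right) = 1163 + 28 \cdot 416 = 1163 + 11648 = 12811$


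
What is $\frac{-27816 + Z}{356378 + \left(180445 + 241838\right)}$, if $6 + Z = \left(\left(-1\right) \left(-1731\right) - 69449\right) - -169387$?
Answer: $\frac{73847}{778661} \approx 0.094838$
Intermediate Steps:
$Z = 101663$ ($Z = -6 - -101669 = -6 + \left(\left(1731 - 69449\right) + 169387\right) = -6 + \left(-67718 + 169387\right) = -6 + 101669 = 101663$)
$\frac{-27816 + Z}{356378 + \left(180445 + 241838\right)} = \frac{-27816 + 101663}{356378 + \left(180445 + 241838\right)} = \frac{73847}{356378 + 422283} = \frac{73847}{778661}$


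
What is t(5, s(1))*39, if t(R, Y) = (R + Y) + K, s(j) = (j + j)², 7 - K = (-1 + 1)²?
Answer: 624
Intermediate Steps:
K = 7 (K = 7 - (-1 + 1)² = 7 - 1*0² = 7 - 1*0 = 7 + 0 = 7)
s(j) = 4*j² (s(j) = (2*j)² = 4*j²)
t(R, Y) = 7 + R + Y (t(R, Y) = (R + Y) + 7 = 7 + R + Y)
t(5, s(1))*39 = (7 + 5 + 4*1²)*39 = (7 + 5 + 4*1)*39 = (7 + 5 + 4)*39 = 16*39 = 624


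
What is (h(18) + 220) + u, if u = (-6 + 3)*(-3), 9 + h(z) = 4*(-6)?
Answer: 196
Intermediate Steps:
h(z) = -33 (h(z) = -9 + 4*(-6) = -9 - 24 = -33)
u = 9 (u = -3*(-3) = 9)
(h(18) + 220) + u = (-33 + 220) + 9 = 187 + 9 = 196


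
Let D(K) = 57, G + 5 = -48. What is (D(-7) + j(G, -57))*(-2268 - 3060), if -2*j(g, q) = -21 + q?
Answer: -511488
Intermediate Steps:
G = -53 (G = -5 - 48 = -53)
j(g, q) = 21/2 - q/2 (j(g, q) = -(-21 + q)/2 = 21/2 - q/2)
(D(-7) + j(G, -57))*(-2268 - 3060) = (57 + (21/2 - 1/2*(-57)))*(-2268 - 3060) = (57 + (21/2 + 57/2))*(-5328) = (57 + 39)*(-5328) = 96*(-5328) = -511488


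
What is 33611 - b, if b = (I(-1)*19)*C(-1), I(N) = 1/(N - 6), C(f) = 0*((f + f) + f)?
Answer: 33611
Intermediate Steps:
C(f) = 0 (C(f) = 0*(2*f + f) = 0*(3*f) = 0)
I(N) = 1/(-6 + N)
b = 0 (b = (19/(-6 - 1))*0 = (19/(-7))*0 = -⅐*19*0 = -19/7*0 = 0)
33611 - b = 33611 - 1*0 = 33611 + 0 = 33611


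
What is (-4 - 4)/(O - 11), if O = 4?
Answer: 8/7 ≈ 1.1429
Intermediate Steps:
(-4 - 4)/(O - 11) = (-4 - 4)/(4 - 11) = -8/(-7) = -8*(-⅐) = 8/7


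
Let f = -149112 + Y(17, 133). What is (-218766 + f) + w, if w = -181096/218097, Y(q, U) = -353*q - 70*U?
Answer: -83572552429/218097 ≈ -3.8319e+5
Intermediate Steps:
w = -181096/218097 (w = -181096*1/218097 = -181096/218097 ≈ -0.83035)
f = -164423 (f = -149112 + (-353*17 - 70*133) = -149112 + (-6001 - 9310) = -149112 - 15311 = -164423)
(-218766 + f) + w = (-218766 - 164423) - 181096/218097 = -383189 - 181096/218097 = -83572552429/218097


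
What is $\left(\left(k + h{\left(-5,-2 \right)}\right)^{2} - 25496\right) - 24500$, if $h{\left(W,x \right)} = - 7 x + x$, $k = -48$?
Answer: $-48700$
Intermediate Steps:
$h{\left(W,x \right)} = - 6 x$
$\left(\left(k + h{\left(-5,-2 \right)}\right)^{2} - 25496\right) - 24500 = \left(\left(-48 - -12\right)^{2} - 25496\right) - 24500 = \left(\left(-48 + 12\right)^{2} - 25496\right) - 24500 = \left(\left(-36\right)^{2} - 25496\right) - 24500 = \left(1296 - 25496\right) - 24500 = -24200 - 24500 = -48700$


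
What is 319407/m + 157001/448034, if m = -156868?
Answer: -59238381485/35141098756 ≈ -1.6857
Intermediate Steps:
319407/m + 157001/448034 = 319407/(-156868) + 157001/448034 = 319407*(-1/156868) + 157001*(1/448034) = -319407/156868 + 157001/448034 = -59238381485/35141098756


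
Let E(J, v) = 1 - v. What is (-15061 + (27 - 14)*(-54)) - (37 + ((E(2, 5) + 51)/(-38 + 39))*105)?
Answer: -20735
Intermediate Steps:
(-15061 + (27 - 14)*(-54)) - (37 + ((E(2, 5) + 51)/(-38 + 39))*105) = (-15061 + (27 - 14)*(-54)) - (37 + (((1 - 1*5) + 51)/(-38 + 39))*105) = (-15061 + 13*(-54)) - (37 + (((1 - 5) + 51)/1)*105) = (-15061 - 702) - (37 + ((-4 + 51)*1)*105) = -15763 - (37 + (47*1)*105) = -15763 - (37 + 47*105) = -15763 - (37 + 4935) = -15763 - 1*4972 = -15763 - 4972 = -20735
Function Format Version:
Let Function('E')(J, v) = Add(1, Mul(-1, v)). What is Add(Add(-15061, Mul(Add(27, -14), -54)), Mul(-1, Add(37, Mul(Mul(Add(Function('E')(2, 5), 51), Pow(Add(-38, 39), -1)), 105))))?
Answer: -20735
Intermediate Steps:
Add(Add(-15061, Mul(Add(27, -14), -54)), Mul(-1, Add(37, Mul(Mul(Add(Function('E')(2, 5), 51), Pow(Add(-38, 39), -1)), 105)))) = Add(Add(-15061, Mul(Add(27, -14), -54)), Mul(-1, Add(37, Mul(Mul(Add(Add(1, Mul(-1, 5)), 51), Pow(Add(-38, 39), -1)), 105)))) = Add(Add(-15061, Mul(13, -54)), Mul(-1, Add(37, Mul(Mul(Add(Add(1, -5), 51), Pow(1, -1)), 105)))) = Add(Add(-15061, -702), Mul(-1, Add(37, Mul(Mul(Add(-4, 51), 1), 105)))) = Add(-15763, Mul(-1, Add(37, Mul(Mul(47, 1), 105)))) = Add(-15763, Mul(-1, Add(37, Mul(47, 105)))) = Add(-15763, Mul(-1, Add(37, 4935))) = Add(-15763, Mul(-1, 4972)) = Add(-15763, -4972) = -20735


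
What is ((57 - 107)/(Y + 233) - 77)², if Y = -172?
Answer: 22534009/3721 ≈ 6055.9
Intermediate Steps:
((57 - 107)/(Y + 233) - 77)² = ((57 - 107)/(-172 + 233) - 77)² = (-50/61 - 77)² = (-4747/61)² = 22534009/3721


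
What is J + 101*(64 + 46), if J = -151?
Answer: 10959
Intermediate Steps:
J + 101*(64 + 46) = -151 + 101*(64 + 46) = -151 + 101*110 = -151 + 11110 = 10959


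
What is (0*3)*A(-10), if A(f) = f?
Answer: 0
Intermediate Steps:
(0*3)*A(-10) = (0*3)*(-10) = 0*(-10) = 0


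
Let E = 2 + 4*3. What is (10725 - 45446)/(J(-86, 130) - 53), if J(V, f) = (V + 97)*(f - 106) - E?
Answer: -34721/197 ≈ -176.25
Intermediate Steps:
E = 14 (E = 2 + 12 = 14)
J(V, f) = -14 + (-106 + f)*(97 + V) (J(V, f) = (V + 97)*(f - 106) - 1*14 = (97 + V)*(-106 + f) - 14 = (-106 + f)*(97 + V) - 14 = -14 + (-106 + f)*(97 + V))
(10725 - 45446)/(J(-86, 130) - 53) = (10725 - 45446)/((-10296 - 106*(-86) + 97*130 - 86*130) - 53) = -34721/((-10296 + 9116 + 12610 - 11180) - 53) = -34721/(250 - 53) = -34721/197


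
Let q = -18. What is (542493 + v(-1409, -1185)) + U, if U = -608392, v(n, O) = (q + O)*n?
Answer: 1629128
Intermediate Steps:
v(n, O) = n*(-18 + O) (v(n, O) = (-18 + O)*n = n*(-18 + O))
(542493 + v(-1409, -1185)) + U = (542493 - 1409*(-18 - 1185)) - 608392 = (542493 - 1409*(-1203)) - 608392 = (542493 + 1695027) - 608392 = 2237520 - 608392 = 1629128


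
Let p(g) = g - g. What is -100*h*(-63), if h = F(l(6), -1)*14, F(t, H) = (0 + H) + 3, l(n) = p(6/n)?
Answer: 176400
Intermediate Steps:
p(g) = 0
l(n) = 0
F(t, H) = 3 + H (F(t, H) = H + 3 = 3 + H)
h = 28 (h = (3 - 1)*14 = 2*14 = 28)
-100*h*(-63) = -100*28*(-63) = -2800*(-63) = 176400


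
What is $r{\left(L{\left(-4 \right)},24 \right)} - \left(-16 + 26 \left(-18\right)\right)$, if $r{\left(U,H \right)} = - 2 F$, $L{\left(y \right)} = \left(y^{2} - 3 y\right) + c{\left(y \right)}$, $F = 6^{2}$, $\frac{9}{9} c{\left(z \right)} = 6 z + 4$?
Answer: $412$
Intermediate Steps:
$c{\left(z \right)} = 4 + 6 z$ ($c{\left(z \right)} = 6 z + 4 = 4 + 6 z$)
$F = 36$
$L{\left(y \right)} = 4 + y^{2} + 3 y$ ($L{\left(y \right)} = \left(y^{2} - 3 y\right) + \left(4 + 6 y\right) = 4 + y^{2} + 3 y$)
$r{\left(U,H \right)} = -72$ ($r{\left(U,H \right)} = \left(-2\right) 36 = -72$)
$r{\left(L{\left(-4 \right)},24 \right)} - \left(-16 + 26 \left(-18\right)\right) = -72 - \left(-16 + 26 \left(-18\right)\right) = -72 - \left(-16 - 468\right) = -72 - -484 = -72 + 484 = 412$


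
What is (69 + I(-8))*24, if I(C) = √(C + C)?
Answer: 1656 + 96*I ≈ 1656.0 + 96.0*I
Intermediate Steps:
I(C) = √2*√C (I(C) = √(2*C) = √2*√C)
(69 + I(-8))*24 = (69 + √2*√(-8))*24 = (69 + √2*(2*I*√2))*24 = (69 + 4*I)*24 = 1656 + 96*I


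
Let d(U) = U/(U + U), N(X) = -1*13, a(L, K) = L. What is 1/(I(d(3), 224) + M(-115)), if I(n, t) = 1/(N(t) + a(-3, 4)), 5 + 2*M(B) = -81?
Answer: -16/689 ≈ -0.023222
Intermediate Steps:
M(B) = -43 (M(B) = -5/2 + (½)*(-81) = -5/2 - 81/2 = -43)
N(X) = -13
d(U) = ½ (d(U) = U/((2*U)) = U*(1/(2*U)) = ½)
I(n, t) = -1/16 (I(n, t) = 1/(-13 - 3) = 1/(-16) = -1/16)
1/(I(d(3), 224) + M(-115)) = 1/(-1/16 - 43) = 1/(-689/16) = -16/689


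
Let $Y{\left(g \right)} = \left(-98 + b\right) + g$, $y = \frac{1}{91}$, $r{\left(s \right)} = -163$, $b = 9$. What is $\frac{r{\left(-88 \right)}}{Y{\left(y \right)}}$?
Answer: $\frac{14833}{8098} \approx 1.8317$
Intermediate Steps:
$y = \frac{1}{91} \approx 0.010989$
$Y{\left(g \right)} = -89 + g$ ($Y{\left(g \right)} = \left(-98 + 9\right) + g = -89 + g$)
$\frac{r{\left(-88 \right)}}{Y{\left(y \right)}} = - \frac{163}{-89 + \frac{1}{91}} = - \frac{163}{- \frac{8098}{91}} = \left(-163\right) \left(- \frac{91}{8098}\right) = \frac{14833}{8098}$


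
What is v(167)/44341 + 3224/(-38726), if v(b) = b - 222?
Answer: -6594787/78052253 ≈ -0.084492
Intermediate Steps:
v(b) = -222 + b
v(167)/44341 + 3224/(-38726) = (-222 + 167)/44341 + 3224/(-38726) = -55*1/44341 + 3224*(-1/38726) = -5/4031 - 1612/19363 = -6594787/78052253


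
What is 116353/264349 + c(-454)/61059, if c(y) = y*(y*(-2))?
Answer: -101868719141/16140885591 ≈ -6.3112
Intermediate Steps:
c(y) = -2*y**2 (c(y) = y*(-2*y) = -2*y**2)
116353/264349 + c(-454)/61059 = 116353/264349 - 2*(-454)**2/61059 = 116353*(1/264349) - 2*206116*(1/61059) = 116353/264349 - 412232*1/61059 = 116353/264349 - 412232/61059 = -101868719141/16140885591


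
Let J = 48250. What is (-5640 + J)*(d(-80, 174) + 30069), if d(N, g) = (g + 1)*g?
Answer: 2578714590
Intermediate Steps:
d(N, g) = g*(1 + g) (d(N, g) = (1 + g)*g = g*(1 + g))
(-5640 + J)*(d(-80, 174) + 30069) = (-5640 + 48250)*(174*(1 + 174) + 30069) = 42610*(174*175 + 30069) = 42610*(30450 + 30069) = 42610*60519 = 2578714590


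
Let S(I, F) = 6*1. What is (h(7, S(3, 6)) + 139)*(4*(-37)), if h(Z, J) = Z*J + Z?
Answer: -27824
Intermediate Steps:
S(I, F) = 6
h(Z, J) = Z + J*Z (h(Z, J) = J*Z + Z = Z + J*Z)
(h(7, S(3, 6)) + 139)*(4*(-37)) = (7*(1 + 6) + 139)*(4*(-37)) = (7*7 + 139)*(-148) = (49 + 139)*(-148) = 188*(-148) = -27824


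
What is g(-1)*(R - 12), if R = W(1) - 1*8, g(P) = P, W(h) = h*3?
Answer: 17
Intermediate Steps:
W(h) = 3*h
R = -5 (R = 3*1 - 1*8 = 3 - 8 = -5)
g(-1)*(R - 12) = -(-5 - 12) = -1*(-17) = 17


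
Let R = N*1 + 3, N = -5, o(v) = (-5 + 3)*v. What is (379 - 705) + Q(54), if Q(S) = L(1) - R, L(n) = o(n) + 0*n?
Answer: -326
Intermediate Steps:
o(v) = -2*v
L(n) = -2*n (L(n) = -2*n + 0*n = -2*n + 0 = -2*n)
R = -2 (R = -5*1 + 3 = -5 + 3 = -2)
Q(S) = 0 (Q(S) = -2*1 - 1*(-2) = -2 + 2 = 0)
(379 - 705) + Q(54) = (379 - 705) + 0 = -326 + 0 = -326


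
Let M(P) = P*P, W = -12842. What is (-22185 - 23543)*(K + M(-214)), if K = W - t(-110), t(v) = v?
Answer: -1511950592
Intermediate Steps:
M(P) = P**2
K = -12732 (K = -12842 - 1*(-110) = -12842 + 110 = -12732)
(-22185 - 23543)*(K + M(-214)) = (-22185 - 23543)*(-12732 + (-214)**2) = -45728*(-12732 + 45796) = -45728*33064 = -1511950592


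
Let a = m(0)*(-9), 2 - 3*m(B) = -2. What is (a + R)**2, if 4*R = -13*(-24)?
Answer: 4356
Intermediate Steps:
m(B) = 4/3 (m(B) = 2/3 - 1/3*(-2) = 2/3 + 2/3 = 4/3)
R = 78 (R = (-13*(-24))/4 = (1/4)*312 = 78)
a = -12 (a = (4/3)*(-9) = -12)
(a + R)**2 = (-12 + 78)**2 = 66**2 = 4356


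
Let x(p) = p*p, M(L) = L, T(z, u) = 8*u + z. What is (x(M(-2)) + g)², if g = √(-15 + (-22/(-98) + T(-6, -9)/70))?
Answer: (140 + I*√19465)²/1225 ≈ 0.1102 + 31.89*I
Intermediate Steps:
T(z, u) = z + 8*u
x(p) = p²
g = I*√19465/35 (g = √(-15 + (-22/(-98) + (-6 + 8*(-9))/70)) = √(-15 + (-22*(-1/98) + (-6 - 72)*(1/70))) = √(-15 + (11/49 - 78*1/70)) = √(-15 + (11/49 - 39/35)) = √(-15 - 218/245) = √(-3893/245) = I*√19465/35 ≈ 3.9862*I)
(x(M(-2)) + g)² = ((-2)² + I*√19465/35)² = (4 + I*√19465/35)²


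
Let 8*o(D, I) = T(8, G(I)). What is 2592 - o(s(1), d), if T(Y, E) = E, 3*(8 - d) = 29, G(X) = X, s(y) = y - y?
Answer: 62213/24 ≈ 2592.2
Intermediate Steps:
s(y) = 0
d = -5/3 (d = 8 - ⅓*29 = 8 - 29/3 = -5/3 ≈ -1.6667)
o(D, I) = I/8
2592 - o(s(1), d) = 2592 - (-5)/(8*3) = 2592 - 1*(-5/24) = 2592 + 5/24 = 62213/24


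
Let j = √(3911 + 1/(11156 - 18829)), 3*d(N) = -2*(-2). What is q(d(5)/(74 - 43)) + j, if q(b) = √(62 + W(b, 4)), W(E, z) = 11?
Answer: √73 + √230259839646/7673 ≈ 71.082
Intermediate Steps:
d(N) = 4/3 (d(N) = (-2*(-2))/3 = (⅓)*4 = 4/3)
j = √230259839646/7673 (j = √(3911 + 1/(-7673)) = √(3911 - 1/7673) = √(30009102/7673) = √230259839646/7673 ≈ 62.538)
q(b) = √73 (q(b) = √(62 + 11) = √73)
q(d(5)/(74 - 43)) + j = √73 + √230259839646/7673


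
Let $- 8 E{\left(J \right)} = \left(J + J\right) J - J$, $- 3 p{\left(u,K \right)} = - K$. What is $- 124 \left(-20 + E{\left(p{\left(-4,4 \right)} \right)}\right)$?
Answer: $\frac{22630}{9} \approx 2514.4$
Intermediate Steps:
$p{\left(u,K \right)} = \frac{K}{3}$ ($p{\left(u,K \right)} = - \frac{\left(-1\right) K}{3} = \frac{K}{3}$)
$E{\left(J \right)} = - \frac{J^{2}}{4} + \frac{J}{8}$ ($E{\left(J \right)} = - \frac{\left(J + J\right) J - J}{8} = - \frac{2 J J - J}{8} = - \frac{2 J^{2} - J}{8} = - \frac{- J + 2 J^{2}}{8} = - \frac{J^{2}}{4} + \frac{J}{8}$)
$- 124 \left(-20 + E{\left(p{\left(-4,4 \right)} \right)}\right) = - 124 \left(-20 + \frac{\frac{1}{3} \cdot 4 \left(1 - 2 \cdot \frac{1}{3} \cdot 4\right)}{8}\right) = - 124 \left(-20 + \frac{1}{8} \cdot \frac{4}{3} \left(1 - \frac{8}{3}\right)\right) = - 124 \left(-20 + \frac{1}{8} \cdot \frac{4}{3} \left(- \frac{5}{3}\right)\right) = - 124 \left(-20 - \frac{5}{18}\right) = \left(-124\right) \left(- \frac{365}{18}\right) = \frac{22630}{9}$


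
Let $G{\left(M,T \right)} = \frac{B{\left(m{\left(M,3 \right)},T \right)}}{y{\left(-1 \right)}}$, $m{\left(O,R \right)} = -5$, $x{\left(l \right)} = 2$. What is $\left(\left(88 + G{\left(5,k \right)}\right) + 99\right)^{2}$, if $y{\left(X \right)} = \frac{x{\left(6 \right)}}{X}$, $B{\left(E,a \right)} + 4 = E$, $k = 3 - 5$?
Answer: $\frac{146689}{4} \approx 36672.0$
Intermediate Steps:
$k = -2$
$B{\left(E,a \right)} = -4 + E$
$y{\left(X \right)} = \frac{2}{X}$
$G{\left(M,T \right)} = \frac{9}{2}$ ($G{\left(M,T \right)} = \frac{-4 - 5}{2 \frac{1}{-1}} = - \frac{9}{2 \left(-1\right)} = - \frac{9}{-2} = \left(-9\right) \left(- \frac{1}{2}\right) = \frac{9}{2}$)
$\left(\left(88 + G{\left(5,k \right)}\right) + 99\right)^{2} = \left(\left(88 + \frac{9}{2}\right) + 99\right)^{2} = \left(\frac{185}{2} + 99\right)^{2} = \left(\frac{383}{2}\right)^{2} = \frac{146689}{4}$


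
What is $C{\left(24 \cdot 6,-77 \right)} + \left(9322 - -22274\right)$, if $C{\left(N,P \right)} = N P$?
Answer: $20508$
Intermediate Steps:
$C{\left(24 \cdot 6,-77 \right)} + \left(9322 - -22274\right) = 24 \cdot 6 \left(-77\right) + \left(9322 - -22274\right) = 144 \left(-77\right) + \left(9322 + 22274\right) = -11088 + 31596 = 20508$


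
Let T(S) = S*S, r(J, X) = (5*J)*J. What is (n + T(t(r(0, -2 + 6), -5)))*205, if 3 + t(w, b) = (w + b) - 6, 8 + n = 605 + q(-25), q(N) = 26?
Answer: 167895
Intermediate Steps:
n = 623 (n = -8 + (605 + 26) = -8 + 631 = 623)
r(J, X) = 5*J²
t(w, b) = -9 + b + w (t(w, b) = -3 + ((w + b) - 6) = -3 + ((b + w) - 6) = -3 + (-6 + b + w) = -9 + b + w)
T(S) = S²
(n + T(t(r(0, -2 + 6), -5)))*205 = (623 + (-9 - 5 + 5*0²)²)*205 = (623 + (-9 - 5 + 5*0)²)*205 = (623 + (-9 - 5 + 0)²)*205 = (623 + (-14)²)*205 = (623 + 196)*205 = 819*205 = 167895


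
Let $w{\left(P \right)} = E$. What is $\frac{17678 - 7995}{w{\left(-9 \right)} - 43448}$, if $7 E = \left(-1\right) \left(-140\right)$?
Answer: $- \frac{9683}{43428} \approx -0.22297$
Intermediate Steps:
$E = 20$ ($E = \frac{\left(-1\right) \left(-140\right)}{7} = \frac{1}{7} \cdot 140 = 20$)
$w{\left(P \right)} = 20$
$\frac{17678 - 7995}{w{\left(-9 \right)} - 43448} = \frac{17678 - 7995}{20 - 43448} = \frac{17678 + \left(-19503 + 11508\right)}{-43428} = \left(17678 - 7995\right) \left(- \frac{1}{43428}\right) = 9683 \left(- \frac{1}{43428}\right) = - \frac{9683}{43428}$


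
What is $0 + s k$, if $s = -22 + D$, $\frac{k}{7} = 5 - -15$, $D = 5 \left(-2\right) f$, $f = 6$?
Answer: $-11480$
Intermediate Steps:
$D = -60$ ($D = 5 \left(-2\right) 6 = \left(-10\right) 6 = -60$)
$k = 140$ ($k = 7 \left(5 - -15\right) = 7 \left(5 + 15\right) = 7 \cdot 20 = 140$)
$s = -82$ ($s = -22 - 60 = -82$)
$0 + s k = 0 - 11480 = -11480$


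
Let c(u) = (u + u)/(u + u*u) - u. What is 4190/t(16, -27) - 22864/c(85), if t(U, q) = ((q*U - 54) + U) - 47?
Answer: 246489662/944559 ≈ 260.96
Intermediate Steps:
c(u) = -u + 2*u/(u + u**2) (c(u) = (2*u)/(u + u**2) - u = 2*u/(u + u**2) - u = -u + 2*u/(u + u**2))
t(U, q) = -101 + U + U*q (t(U, q) = ((U*q - 54) + U) - 47 = ((-54 + U*q) + U) - 47 = (-54 + U + U*q) - 47 = -101 + U + U*q)
4190/t(16, -27) - 22864/c(85) = 4190/(-101 + 16 + 16*(-27)) - 22864*(1 + 85)/(2 - 1*85 - 1*85**2) = 4190/(-101 + 16 - 432) - 22864*86/(2 - 85 - 1*7225) = 4190/(-517) - 22864*86/(2 - 85 - 7225) = 4190*(-1/517) - 22864/((1/86)*(-7308)) = -4190/517 - 22864/(-3654/43) = -4190/517 - 22864*(-43/3654) = -4190/517 + 491576/1827 = 246489662/944559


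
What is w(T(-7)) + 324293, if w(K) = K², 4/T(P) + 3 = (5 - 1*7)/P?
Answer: 117070557/361 ≈ 3.2430e+5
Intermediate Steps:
T(P) = 4/(-3 - 2/P) (T(P) = 4/(-3 + (5 - 1*7)/P) = 4/(-3 + (5 - 7)/P) = 4/(-3 - 2/P))
w(T(-7)) + 324293 = (-4*(-7)/(2 + 3*(-7)))² + 324293 = (-4*(-7)/(2 - 21))² + 324293 = (-4*(-7)/(-19))² + 324293 = (-4*(-7)*(-1/19))² + 324293 = (-28/19)² + 324293 = 784/361 + 324293 = 117070557/361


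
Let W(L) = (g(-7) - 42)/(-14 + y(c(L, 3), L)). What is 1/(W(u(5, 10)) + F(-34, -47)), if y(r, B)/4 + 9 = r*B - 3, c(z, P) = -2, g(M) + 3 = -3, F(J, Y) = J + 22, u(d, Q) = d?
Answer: -17/196 ≈ -0.086735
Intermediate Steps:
F(J, Y) = 22 + J
g(M) = -6 (g(M) = -3 - 3 = -6)
y(r, B) = -48 + 4*B*r (y(r, B) = -36 + 4*(r*B - 3) = -36 + 4*(B*r - 3) = -36 + 4*(-3 + B*r) = -36 + (-12 + 4*B*r) = -48 + 4*B*r)
W(L) = -48/(-62 - 8*L) (W(L) = (-6 - 42)/(-14 + (-48 + 4*L*(-2))) = -48/(-14 + (-48 - 8*L)) = -48/(-62 - 8*L))
1/(W(u(5, 10)) + F(-34, -47)) = 1/(24/(31 + 4*5) + (22 - 34)) = 1/(24/(31 + 20) - 12) = 1/(24/51 - 12) = 1/(24*(1/51) - 12) = 1/(8/17 - 12) = 1/(-196/17) = -17/196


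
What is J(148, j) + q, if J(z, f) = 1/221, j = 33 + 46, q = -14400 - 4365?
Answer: -4147064/221 ≈ -18765.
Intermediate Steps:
q = -18765
j = 79
J(z, f) = 1/221
J(148, j) + q = 1/221 - 18765 = -4147064/221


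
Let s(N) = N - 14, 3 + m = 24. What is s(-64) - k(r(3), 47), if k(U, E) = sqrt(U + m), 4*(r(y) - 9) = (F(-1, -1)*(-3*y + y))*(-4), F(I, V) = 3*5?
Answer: -78 - 2*sqrt(30) ≈ -88.954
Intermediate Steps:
m = 21 (m = -3 + 24 = 21)
F(I, V) = 15
r(y) = 9 + 30*y (r(y) = 9 + ((15*(-3*y + y))*(-4))/4 = 9 + ((15*(-2*y))*(-4))/4 = 9 + (-30*y*(-4))/4 = 9 + (120*y)/4 = 9 + 30*y)
k(U, E) = sqrt(21 + U) (k(U, E) = sqrt(U + 21) = sqrt(21 + U))
s(N) = -14 + N
s(-64) - k(r(3), 47) = (-14 - 64) - sqrt(21 + (9 + 30*3)) = -78 - sqrt(21 + (9 + 90)) = -78 - sqrt(21 + 99) = -78 - sqrt(120) = -78 - 2*sqrt(30)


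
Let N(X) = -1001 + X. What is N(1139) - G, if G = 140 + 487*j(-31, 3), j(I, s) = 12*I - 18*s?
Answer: 207460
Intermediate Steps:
j(I, s) = -18*s + 12*I
G = -207322 (G = 140 + 487*(-18*3 + 12*(-31)) = 140 + 487*(-54 - 372) = 140 + 487*(-426) = 140 - 207462 = -207322)
N(1139) - G = (-1001 + 1139) - 1*(-207322) = 138 + 207322 = 207460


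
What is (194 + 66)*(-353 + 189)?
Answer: -42640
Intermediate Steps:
(194 + 66)*(-353 + 189) = 260*(-164) = -42640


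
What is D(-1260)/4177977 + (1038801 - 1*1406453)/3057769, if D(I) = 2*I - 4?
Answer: -1543759408960/12775288553313 ≈ -0.12084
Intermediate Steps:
D(I) = -4 + 2*I
D(-1260)/4177977 + (1038801 - 1*1406453)/3057769 = (-4 + 2*(-1260))/4177977 + (1038801 - 1*1406453)/3057769 = (-4 - 2520)*(1/4177977) + (1038801 - 1406453)*(1/3057769) = -2524*1/4177977 - 367652*1/3057769 = -2524/4177977 - 367652/3057769 = -1543759408960/12775288553313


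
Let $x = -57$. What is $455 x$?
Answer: $-25935$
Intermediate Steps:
$455 x = 455 \left(-57\right) = -25935$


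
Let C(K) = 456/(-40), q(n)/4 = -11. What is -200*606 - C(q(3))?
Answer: -605943/5 ≈ -1.2119e+5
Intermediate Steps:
q(n) = -44 (q(n) = 4*(-11) = -44)
C(K) = -57/5 (C(K) = 456*(-1/40) = -57/5)
-200*606 - C(q(3)) = -200*606 - 1*(-57/5) = -121200 + 57/5 = -605943/5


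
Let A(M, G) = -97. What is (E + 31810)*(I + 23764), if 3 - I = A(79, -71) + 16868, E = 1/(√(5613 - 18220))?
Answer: 222542760 - 6996*I*√12607/12607 ≈ 2.2254e+8 - 62.308*I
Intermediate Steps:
E = -I*√12607/12607 (E = 1/(√(-12607)) = 1/(I*√12607) = -I*√12607/12607 ≈ -0.0089062*I)
I = -16768 (I = 3 - (-97 + 16868) = 3 - 1*16771 = 3 - 16771 = -16768)
(E + 31810)*(I + 23764) = (-I*√12607/12607 + 31810)*(-16768 + 23764) = (31810 - I*√12607/12607)*6996 = 222542760 - 6996*I*√12607/12607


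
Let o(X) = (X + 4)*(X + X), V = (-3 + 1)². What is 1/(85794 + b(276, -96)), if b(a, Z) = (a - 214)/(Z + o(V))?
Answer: 16/1372673 ≈ 1.1656e-5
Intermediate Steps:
V = 4 (V = (-2)² = 4)
o(X) = 2*X*(4 + X) (o(X) = (4 + X)*(2*X) = 2*X*(4 + X))
b(a, Z) = (-214 + a)/(64 + Z) (b(a, Z) = (a - 214)/(Z + 2*4*(4 + 4)) = (-214 + a)/(Z + 2*4*8) = (-214 + a)/(Z + 64) = (-214 + a)/(64 + Z))
1/(85794 + b(276, -96)) = 1/(85794 + (-214 + 276)/(64 - 96)) = 1/(85794 + 62/(-32)) = 1/(85794 - 1/32*62) = 1/(85794 - 31/16) = 1/(1372673/16) = 16/1372673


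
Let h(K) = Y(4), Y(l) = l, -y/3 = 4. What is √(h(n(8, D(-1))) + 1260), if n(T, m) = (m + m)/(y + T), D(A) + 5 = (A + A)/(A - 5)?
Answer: 4*√79 ≈ 35.553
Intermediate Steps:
y = -12 (y = -3*4 = -12)
D(A) = -5 + 2*A/(-5 + A) (D(A) = -5 + (A + A)/(A - 5) = -5 + (2*A)/(-5 + A) = -5 + 2*A/(-5 + A))
n(T, m) = 2*m/(-12 + T) (n(T, m) = (m + m)/(-12 + T) = (2*m)/(-12 + T) = 2*m/(-12 + T))
h(K) = 4
√(h(n(8, D(-1))) + 1260) = √(4 + 1260) = √1264 = 4*√79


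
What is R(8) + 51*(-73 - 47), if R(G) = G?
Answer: -6112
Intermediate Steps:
R(8) + 51*(-73 - 47) = 8 + 51*(-73 - 47) = 8 + 51*(-120) = 8 - 6120 = -6112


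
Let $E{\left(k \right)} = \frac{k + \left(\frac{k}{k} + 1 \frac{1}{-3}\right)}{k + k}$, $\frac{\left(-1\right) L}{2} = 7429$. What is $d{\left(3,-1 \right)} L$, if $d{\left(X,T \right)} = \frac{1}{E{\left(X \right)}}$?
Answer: $- \frac{267444}{11} \approx -24313.0$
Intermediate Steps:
$L = -14858$ ($L = \left(-2\right) 7429 = -14858$)
$E{\left(k \right)} = \frac{\frac{2}{3} + k}{2 k}$ ($E{\left(k \right)} = \frac{k + \left(1 + 1 \left(- \frac{1}{3}\right)\right)}{2 k} = \left(k + \left(1 - \frac{1}{3}\right)\right) \frac{1}{2 k} = \left(k + \frac{2}{3}\right) \frac{1}{2 k} = \left(\frac{2}{3} + k\right) \frac{1}{2 k} = \frac{\frac{2}{3} + k}{2 k}$)
$d{\left(X,T \right)} = \frac{6 X}{2 + 3 X}$ ($d{\left(X,T \right)} = \frac{1}{\frac{1}{6} \frac{1}{X} \left(2 + 3 X\right)} = \frac{6 X}{2 + 3 X}$)
$d{\left(3,-1 \right)} L = 6 \cdot 3 \frac{1}{2 + 3 \cdot 3} \left(-14858\right) = 6 \cdot 3 \frac{1}{2 + 9} \left(-14858\right) = 6 \cdot 3 \cdot \frac{1}{11} \left(-14858\right) = \frac{18}{11} \left(-14858\right) = - \frac{267444}{11}$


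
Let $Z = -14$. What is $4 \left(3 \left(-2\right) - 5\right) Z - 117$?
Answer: $499$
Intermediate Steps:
$4 \left(3 \left(-2\right) - 5\right) Z - 117 = 4 \left(3 \left(-2\right) - 5\right) \left(-14\right) - 117 = 4 \left(-6 - 5\right) \left(-14\right) - 117 = 4 \left(\left(-11\right) \left(-14\right)\right) - 117 = 4 \cdot 154 - 117 = 616 - 117 = 499$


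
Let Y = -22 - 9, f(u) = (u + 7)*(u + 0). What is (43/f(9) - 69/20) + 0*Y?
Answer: -2269/720 ≈ -3.1514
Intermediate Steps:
f(u) = u*(7 + u) (f(u) = (7 + u)*u = u*(7 + u))
Y = -31
(43/f(9) - 69/20) + 0*Y = (43/((9*(7 + 9))) - 69/20) + 0*(-31) = (43/((9*16)) - 69*1/20) + 0 = (43/144 - 69/20) + 0 = -2269/720 + 0 = -2269/720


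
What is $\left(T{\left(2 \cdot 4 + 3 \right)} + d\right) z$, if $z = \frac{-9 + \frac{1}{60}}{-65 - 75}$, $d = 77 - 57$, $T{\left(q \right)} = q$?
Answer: $\frac{2387}{1200} \approx 1.9892$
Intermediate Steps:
$d = 20$ ($d = 77 - 57 = 20$)
$z = \frac{77}{1200}$ ($z = \frac{-9 + \frac{1}{60}}{-140} = \left(- \frac{539}{60}\right) \left(- \frac{1}{140}\right) = \frac{77}{1200} \approx 0.064167$)
$\left(T{\left(2 \cdot 4 + 3 \right)} + d\right) z = \left(\left(2 \cdot 4 + 3\right) + 20\right) \frac{77}{1200} = \left(\left(8 + 3\right) + 20\right) \frac{77}{1200} = \left(11 + 20\right) \frac{77}{1200} = 31 \cdot \frac{77}{1200} = \frac{2387}{1200}$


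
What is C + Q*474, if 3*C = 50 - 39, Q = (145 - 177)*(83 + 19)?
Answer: -4641397/3 ≈ -1.5471e+6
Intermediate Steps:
Q = -3264 (Q = -32*102 = -3264)
C = 11/3 (C = (50 - 39)/3 = (1/3)*11 = 11/3 ≈ 3.6667)
C + Q*474 = 11/3 - 3264*474 = 11/3 - 1547136 = -4641397/3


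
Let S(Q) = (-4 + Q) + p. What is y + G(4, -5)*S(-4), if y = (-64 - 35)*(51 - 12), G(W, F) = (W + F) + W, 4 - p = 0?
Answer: -3873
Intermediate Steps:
p = 4 (p = 4 - 1*0 = 4 + 0 = 4)
G(W, F) = F + 2*W (G(W, F) = (F + W) + W = F + 2*W)
y = -3861 (y = -99*39 = -3861)
S(Q) = Q (S(Q) = (-4 + Q) + 4 = Q)
y + G(4, -5)*S(-4) = -3861 + (-5 + 2*4)*(-4) = -3861 + (-5 + 8)*(-4) = -3861 + 3*(-4) = -3861 - 12 = -3873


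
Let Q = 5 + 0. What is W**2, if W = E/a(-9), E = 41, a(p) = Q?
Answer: 1681/25 ≈ 67.240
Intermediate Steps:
Q = 5
a(p) = 5
W = 41/5 ≈ 8.2000
W**2 = (41/5)**2 = 1681/25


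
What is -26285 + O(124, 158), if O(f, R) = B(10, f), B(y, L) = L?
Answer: -26161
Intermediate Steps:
O(f, R) = f
-26285 + O(124, 158) = -26285 + 124 = -26161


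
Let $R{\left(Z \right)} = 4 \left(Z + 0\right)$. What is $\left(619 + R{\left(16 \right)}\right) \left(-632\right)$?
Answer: $-431656$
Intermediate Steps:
$R{\left(Z \right)} = 4 Z$
$\left(619 + R{\left(16 \right)}\right) \left(-632\right) = \left(619 + 4 \cdot 16\right) \left(-632\right) = \left(619 + 64\right) \left(-632\right) = 683 \left(-632\right) = -431656$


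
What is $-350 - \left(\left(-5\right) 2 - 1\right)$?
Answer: $-339$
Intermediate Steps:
$-350 - \left(\left(-5\right) 2 - 1\right) = -350 - \left(-10 - 1\right) = -350 - -11 = -350 + 11 = -339$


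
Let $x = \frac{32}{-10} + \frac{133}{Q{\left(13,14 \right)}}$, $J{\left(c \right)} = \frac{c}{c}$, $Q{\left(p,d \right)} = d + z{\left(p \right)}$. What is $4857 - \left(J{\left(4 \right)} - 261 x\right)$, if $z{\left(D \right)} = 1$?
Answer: $6335$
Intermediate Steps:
$Q{\left(p,d \right)} = 1 + d$ ($Q{\left(p,d \right)} = d + 1 = 1 + d$)
$J{\left(c \right)} = 1$
$x = \frac{17}{3}$ ($x = \frac{32}{-10} + \frac{133}{1 + 14} = 32 \left(- \frac{1}{10}\right) + \frac{133}{15} = - \frac{16}{5} + 133 \cdot \frac{1}{15} = - \frac{16}{5} + \frac{133}{15} = \frac{17}{3} \approx 5.6667$)
$4857 - \left(J{\left(4 \right)} - 261 x\right) = 4857 - \left(1 - 1479\right) = 4857 - -1478 = 4857 + 1478 = 6335$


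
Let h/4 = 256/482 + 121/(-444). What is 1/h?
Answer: 26751/27671 ≈ 0.96675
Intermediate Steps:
h = 27671/26751 (h = 4*(256/482 + 121/(-444)) = 4*(256*(1/482) + 121*(-1/444)) = 4*(128/241 - 121/444) = 4*(27671/107004) = 27671/26751 ≈ 1.0344)
1/h = 1/(27671/26751) = 26751/27671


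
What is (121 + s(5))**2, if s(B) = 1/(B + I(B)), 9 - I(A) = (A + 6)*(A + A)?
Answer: 134908225/9216 ≈ 14638.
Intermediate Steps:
I(A) = 9 - 2*A*(6 + A) (I(A) = 9 - (A + 6)*(A + A) = 9 - (6 + A)*2*A = 9 - 2*A*(6 + A))
s(B) = 1/(9 - 11*B - 2*B**2) (s(B) = 1/(B + (9 - 12*B - 2*B**2)) = 1/(9 - 11*B - 2*B**2))
(121 + s(5))**2 = (121 - 1/(-9 + 2*5**2 + 11*5))**2 = (121 - 1/(-9 + 2*25 + 55))**2 = (121 - 1/(-9 + 50 + 55))**2 = (121 - 1/96)**2 = (11615/96)**2 = 134908225/9216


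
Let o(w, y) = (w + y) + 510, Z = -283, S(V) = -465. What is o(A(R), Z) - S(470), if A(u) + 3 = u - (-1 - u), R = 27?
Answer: 744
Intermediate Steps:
A(u) = -2 + 2*u (A(u) = -3 + (u - (-1 - u)) = -3 + (u + (1 + u)) = -3 + (1 + 2*u) = -2 + 2*u)
o(w, y) = 510 + w + y
o(A(R), Z) - S(470) = (510 + (-2 + 2*27) - 283) - 1*(-465) = (510 + (-2 + 54) - 283) + 465 = (510 + 52 - 283) + 465 = 279 + 465 = 744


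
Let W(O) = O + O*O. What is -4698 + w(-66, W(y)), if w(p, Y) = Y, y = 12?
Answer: -4542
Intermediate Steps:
W(O) = O + O**2
-4698 + w(-66, W(y)) = -4698 + 12*(1 + 12) = -4698 + 12*13 = -4698 + 156 = -4542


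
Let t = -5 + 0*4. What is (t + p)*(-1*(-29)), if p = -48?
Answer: -1537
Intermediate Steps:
t = -5 (t = -5 + 0 = -5)
(t + p)*(-1*(-29)) = (-5 - 48)*(-1*(-29)) = -53*29 = -1537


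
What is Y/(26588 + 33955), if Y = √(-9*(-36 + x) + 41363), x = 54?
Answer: √41201/60543 ≈ 0.0033527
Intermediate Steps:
Y = √41201 (Y = √(-9*(-36 + 54) + 41363) = √(-9*18 + 41363) = √(-162 + 41363) = √41201 ≈ 202.98)
Y/(26588 + 33955) = √41201/(26588 + 33955) = √41201/60543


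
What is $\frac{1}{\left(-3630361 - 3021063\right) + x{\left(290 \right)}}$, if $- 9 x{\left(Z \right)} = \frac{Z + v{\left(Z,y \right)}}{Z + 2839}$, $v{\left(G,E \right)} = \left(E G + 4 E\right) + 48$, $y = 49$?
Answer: $- \frac{28161}{187310766008} \approx -1.5034 \cdot 10^{-7}$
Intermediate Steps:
$v{\left(G,E \right)} = 48 + 4 E + E G$ ($v{\left(G,E \right)} = \left(4 E + E G\right) + 48 = 48 + 4 E + E G$)
$x{\left(Z \right)} = - \frac{244 + 50 Z}{9 \left(2839 + Z\right)}$ ($x{\left(Z \right)} = - \frac{\left(Z + \left(48 + 4 \cdot 49 + 49 Z\right)\right) \frac{1}{Z + 2839}}{9} = - \frac{\left(Z + \left(48 + 196 + 49 Z\right)\right) \frac{1}{2839 + Z}}{9} = - \frac{\left(Z + \left(244 + 49 Z\right)\right) \frac{1}{2839 + Z}}{9} = - \frac{\left(244 + 50 Z\right) \frac{1}{2839 + Z}}{9} = - \frac{\frac{1}{2839 + Z} \left(244 + 50 Z\right)}{9} = - \frac{244 + 50 Z}{9 \left(2839 + Z\right)}$)
$\frac{1}{\left(-3630361 - 3021063\right) + x{\left(290 \right)}} = \frac{1}{\left(-3630361 - 3021063\right) + \frac{2 \left(-122 - 7250\right)}{9 \left(2839 + 290\right)}} = \frac{1}{\left(-3630361 - 3021063\right) + \frac{2 \left(-122 - 7250\right)}{9 \cdot 3129}} = \frac{1}{-6651424 + \frac{2}{9} \cdot \frac{1}{3129} \left(-7372\right)} = \frac{1}{-6651424 - \frac{14744}{28161}} = \frac{1}{- \frac{187310766008}{28161}} = - \frac{28161}{187310766008}$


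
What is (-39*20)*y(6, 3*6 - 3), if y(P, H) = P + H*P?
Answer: -74880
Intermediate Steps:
(-39*20)*y(6, 3*6 - 3) = (-39*20)*(6*(1 + (3*6 - 3))) = -4680*(1 + (18 - 3)) = -4680*(1 + 15) = -4680*16 = -780*96 = -74880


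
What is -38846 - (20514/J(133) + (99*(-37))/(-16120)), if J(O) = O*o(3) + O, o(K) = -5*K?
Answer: -582827958533/15007720 ≈ -38835.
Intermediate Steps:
J(O) = -14*O (J(O) = O*(-5*3) + O = O*(-15) + O = -15*O + O = -14*O)
-38846 - (20514/J(133) + (99*(-37))/(-16120)) = -38846 - (20514/((-14*133)) + (99*(-37))/(-16120)) = -38846 - (20514/(-1862) - 3663*(-1/16120)) = -38846 - (20514*(-1/1862) + 3663/16120) = -38846 - (-10257/931 + 3663/16120) = -38846 - 1*(-161932587/15007720) = -38846 + 161932587/15007720 = -582827958533/15007720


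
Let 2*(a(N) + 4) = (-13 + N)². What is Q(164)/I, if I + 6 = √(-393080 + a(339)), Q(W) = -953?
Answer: 2859/169991 + 953*I*√339946/339982 ≈ 0.016819 + 1.6343*I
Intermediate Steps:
a(N) = -4 + (-13 + N)²/2
I = -6 + I*√339946 (I = -6 + √(-393080 + (-4 + (-13 + 339)²/2)) = -6 + √(-393080 + (-4 + (½)*326²)) = -6 + √(-393080 + (-4 + (½)*106276)) = -6 + √(-393080 + (-4 + 53138)) = -6 + √(-393080 + 53134) = -6 + √(-339946) = -6 + I*√339946 ≈ -6.0 + 583.05*I)
Q(164)/I = -953/(-6 + I*√339946)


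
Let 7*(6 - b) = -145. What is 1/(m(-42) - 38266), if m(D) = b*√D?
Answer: -133931/5125108553 - 187*I*√42/10250217106 ≈ -2.6132e-5 - 1.1823e-7*I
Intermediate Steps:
b = 187/7 (b = 6 - ⅐*(-145) = 6 + 145/7 = 187/7 ≈ 26.714)
m(D) = 187*√D/7
1/(m(-42) - 38266) = 1/(187*√(-42)/7 - 38266) = 1/(187*(I*√42)/7 - 38266) = 1/(187*I*√42/7 - 38266) = 1/(-38266 + 187*I*√42/7)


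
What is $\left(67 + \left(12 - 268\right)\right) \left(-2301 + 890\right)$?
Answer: $266679$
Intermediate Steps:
$\left(67 + \left(12 - 268\right)\right) \left(-2301 + 890\right) = \left(67 + \left(12 - 268\right)\right) \left(-1411\right) = \left(67 - 256\right) \left(-1411\right) = \left(-189\right) \left(-1411\right) = 266679$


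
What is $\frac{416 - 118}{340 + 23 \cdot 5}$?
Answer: $\frac{298}{455} \approx 0.65495$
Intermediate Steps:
$\frac{416 - 118}{340 + 23 \cdot 5} = \frac{298}{340 + 115} = \frac{298}{455}$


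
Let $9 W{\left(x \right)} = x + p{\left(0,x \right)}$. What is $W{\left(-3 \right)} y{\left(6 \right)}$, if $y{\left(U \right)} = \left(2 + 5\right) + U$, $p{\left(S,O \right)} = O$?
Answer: $- \frac{26}{3} \approx -8.6667$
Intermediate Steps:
$W{\left(x \right)} = \frac{2 x}{9}$ ($W{\left(x \right)} = \frac{x + x}{9} = \frac{2 x}{9}$)
$y{\left(U \right)} = 7 + U$
$W{\left(-3 \right)} y{\left(6 \right)} = \frac{2}{9} \left(-3\right) \left(7 + 6\right) = \left(- \frac{2}{3}\right) 13 = - \frac{26}{3}$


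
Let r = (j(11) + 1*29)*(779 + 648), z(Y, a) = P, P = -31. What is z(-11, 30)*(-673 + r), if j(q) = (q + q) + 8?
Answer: -2589120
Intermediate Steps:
z(Y, a) = -31
j(q) = 8 + 2*q (j(q) = 2*q + 8 = 8 + 2*q)
r = 84193 (r = ((8 + 2*11) + 1*29)*(779 + 648) = ((8 + 22) + 29)*1427 = (30 + 29)*1427 = 59*1427 = 84193)
z(-11, 30)*(-673 + r) = -31*(-673 + 84193) = -31*83520 = -2589120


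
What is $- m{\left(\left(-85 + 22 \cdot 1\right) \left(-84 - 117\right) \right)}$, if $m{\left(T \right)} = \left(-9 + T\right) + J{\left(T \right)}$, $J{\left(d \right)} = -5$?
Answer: $-12649$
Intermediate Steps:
$m{\left(T \right)} = -14 + T$ ($m{\left(T \right)} = \left(-9 + T\right) - 5 = -14 + T$)
$- m{\left(\left(-85 + 22 \cdot 1\right) \left(-84 - 117\right) \right)} = - (-14 + \left(-85 + 22 \cdot 1\right) \left(-84 - 117\right)) = - (-14 + \left(-85 + 22\right) \left(-201\right)) = - (-14 - -12663) = - (-14 + 12663) = \left(-1\right) 12649 = -12649$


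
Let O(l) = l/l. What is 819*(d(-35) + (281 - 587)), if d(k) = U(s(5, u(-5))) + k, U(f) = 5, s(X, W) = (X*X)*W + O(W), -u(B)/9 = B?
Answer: -275184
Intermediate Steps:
O(l) = 1
u(B) = -9*B
s(X, W) = 1 + W*X² (s(X, W) = (X*X)*W + 1 = X²*W + 1 = W*X² + 1 = 1 + W*X²)
d(k) = 5 + k
819*(d(-35) + (281 - 587)) = 819*((5 - 35) + (281 - 587)) = 819*(-30 - 306) = 819*(-336) = -275184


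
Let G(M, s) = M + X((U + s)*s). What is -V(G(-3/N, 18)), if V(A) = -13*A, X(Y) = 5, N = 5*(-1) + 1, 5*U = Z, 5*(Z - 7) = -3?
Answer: 299/4 ≈ 74.750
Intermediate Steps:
Z = 32/5 (Z = 7 + (⅕)*(-3) = 7 - ⅗ = 32/5 ≈ 6.4000)
U = 32/25 (U = (⅕)*(32/5) = 32/25 ≈ 1.2800)
N = -4 (N = -5 + 1 = -4)
G(M, s) = 5 + M (G(M, s) = M + 5 = 5 + M)
-V(G(-3/N, 18)) = -(-13)*(5 - 3/(-4)) = -(-13)*(5 - 3*(-¼)) = -(-13)*(5 + ¾) = -(-13)*23/4 = -1*(-299/4) = 299/4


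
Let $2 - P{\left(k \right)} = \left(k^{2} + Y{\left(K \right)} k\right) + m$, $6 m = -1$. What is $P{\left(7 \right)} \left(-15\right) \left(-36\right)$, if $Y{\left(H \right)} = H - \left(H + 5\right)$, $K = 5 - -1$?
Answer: $-6390$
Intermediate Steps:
$m = - \frac{1}{6}$ ($m = \frac{1}{6} \left(-1\right) = - \frac{1}{6} \approx -0.16667$)
$K = 6$ ($K = 5 + 1 = 6$)
$Y{\left(H \right)} = -5$ ($Y{\left(H \right)} = H - \left(5 + H\right) = -5$)
$P{\left(k \right)} = \frac{13}{6} - k^{2} + 5 k$ ($P{\left(k \right)} = 2 - \left(\left(k^{2} - 5 k\right) - \frac{1}{6}\right) = 2 - \left(- \frac{1}{6} + k^{2} - 5 k\right) = 2 + \left(\frac{1}{6} - k^{2} + 5 k\right) = \frac{13}{6} - k^{2} + 5 k$)
$P{\left(7 \right)} \left(-15\right) \left(-36\right) = \left(\frac{13}{6} - 7^{2} + 5 \cdot 7\right) \left(-15\right) \left(-36\right) = \left(\frac{13}{6} - 49 + 35\right) \left(-15\right) \left(-36\right) = \left(- \frac{71}{6}\right) \left(-15\right) \left(-36\right) = \frac{355}{2} \left(-36\right) = -6390$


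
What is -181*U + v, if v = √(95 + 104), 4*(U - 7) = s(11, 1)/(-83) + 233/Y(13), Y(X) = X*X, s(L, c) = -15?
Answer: -37524015/28054 + √199 ≈ -1323.5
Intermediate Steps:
Y(X) = X²
U = 207315/28054 (U = 7 + (-15/(-83) + 233/(13²))/4 = 7 + (-15*(-1/83) + 233/169)/4 = 7 + (15/83 + 233*(1/169))/4 = 7 + (15/83 + 233/169)/4 = 7 + (¼)*(21874/14027) = 7 + 10937/28054 = 207315/28054 ≈ 7.3899)
v = √199 ≈ 14.107
-181*U + v = -181*207315/28054 + √199 = -37524015/28054 + √199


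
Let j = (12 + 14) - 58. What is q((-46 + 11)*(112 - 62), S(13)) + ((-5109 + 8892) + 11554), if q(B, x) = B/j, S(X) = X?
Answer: 246267/16 ≈ 15392.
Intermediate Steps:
j = -32 (j = 26 - 58 = -32)
q(B, x) = -B/32 (q(B, x) = B/(-32) = B*(-1/32) = -B/32)
q((-46 + 11)*(112 - 62), S(13)) + ((-5109 + 8892) + 11554) = -(-46 + 11)*(112 - 62)/32 + ((-5109 + 8892) + 11554) = -(-35)*50/32 + (3783 + 11554) = -1/32*(-1750) + 15337 = 875/16 + 15337 = 246267/16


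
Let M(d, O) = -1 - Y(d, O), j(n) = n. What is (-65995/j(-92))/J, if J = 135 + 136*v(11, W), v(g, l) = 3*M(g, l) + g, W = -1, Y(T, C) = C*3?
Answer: 65995/225124 ≈ 0.29315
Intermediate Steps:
Y(T, C) = 3*C
M(d, O) = -1 - 3*O
v(g, l) = -3 + g - 9*l (v(g, l) = 3*(-1 - 3*l) + g = (-3 - 9*l) + g = -3 + g - 9*l)
J = 2447 (J = 135 + 136*(-3 + 11 - 9*(-1)) = 135 + 136*(-3 + 11 + 9) = 135 + 136*17 = 135 + 2312 = 2447)
(-65995/j(-92))/J = -65995/(-92)/2447 = -65995*(-1/92)*(1/2447) = (65995/92)*(1/2447) = 65995/225124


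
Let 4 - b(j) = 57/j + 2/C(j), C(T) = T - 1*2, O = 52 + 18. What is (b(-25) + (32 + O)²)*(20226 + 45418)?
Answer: 461279665916/675 ≈ 6.8338e+8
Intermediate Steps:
O = 70
C(T) = -2 + T (C(T) = T - 2 = -2 + T)
b(j) = 4 - 57/j - 2/(-2 + j) (b(j) = 4 - (57/j + 2/(-2 + j)) = 4 - (2/(-2 + j) + 57/j) = 4 + (-57/j - 2/(-2 + j)) = 4 - 57/j - 2/(-2 + j))
(b(-25) + (32 + O)²)*(20226 + 45418) = ((114 - 67*(-25) + 4*(-25)²)/((-25)*(-2 - 25)) + (32 + 70)²)*(20226 + 45418) = (-1/25*(114 + 1675 + 4*625)/(-27) + 102²)*65644 = (-1/25*(-1/27)*(114 + 1675 + 2500) + 10404)*65644 = (-1/25*(-1/27)*4289 + 10404)*65644 = (4289/675 + 10404)*65644 = (7026989/675)*65644 = 461279665916/675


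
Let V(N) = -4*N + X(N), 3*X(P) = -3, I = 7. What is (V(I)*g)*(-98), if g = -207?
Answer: -588294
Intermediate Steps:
X(P) = -1 (X(P) = (⅓)*(-3) = -1)
V(N) = -1 - 4*N (V(N) = -4*N - 1 = -1 - 4*N)
(V(I)*g)*(-98) = ((-1 - 4*7)*(-207))*(-98) = ((-1 - 28)*(-207))*(-98) = -29*(-207)*(-98) = 6003*(-98) = -588294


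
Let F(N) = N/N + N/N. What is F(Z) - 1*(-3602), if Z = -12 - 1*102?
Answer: 3604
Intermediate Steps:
Z = -114 (Z = -12 - 102 = -114)
F(N) = 2 (F(N) = 1 + 1 = 2)
F(Z) - 1*(-3602) = 2 - 1*(-3602) = 2 + 3602 = 3604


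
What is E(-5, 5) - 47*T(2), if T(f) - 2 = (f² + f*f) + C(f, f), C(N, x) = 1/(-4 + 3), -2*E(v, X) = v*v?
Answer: -871/2 ≈ -435.50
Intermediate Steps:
E(v, X) = -v²/2 (E(v, X) = -v*v/2 = -v²/2)
C(N, x) = -1 (C(N, x) = 1/(-1) = -1)
T(f) = 1 + 2*f² (T(f) = 2 + ((f² + f*f) - 1) = 2 + ((f² + f²) - 1) = 2 + (2*f² - 1) = 2 + (-1 + 2*f²) = 1 + 2*f²)
E(-5, 5) - 47*T(2) = -½*(-5)² - 47*(1 + 2*2²) = -½*25 - 47*(1 + 2*4) = -25/2 - 47*(1 + 8) = -25/2 - 47*9 = -25/2 - 423 = -871/2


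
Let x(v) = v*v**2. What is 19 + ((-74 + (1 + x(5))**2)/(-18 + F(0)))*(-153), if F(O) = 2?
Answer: 1209005/8 ≈ 1.5113e+5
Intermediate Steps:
x(v) = v**3
19 + ((-74 + (1 + x(5))**2)/(-18 + F(0)))*(-153) = 19 + ((-74 + (1 + 5**3)**2)/(-18 + 2))*(-153) = 19 + ((-74 + (1 + 125)**2)/(-16))*(-153) = 19 + ((-74 + 126**2)*(-1/16))*(-153) = 19 + ((-74 + 15876)*(-1/16))*(-153) = 19 + (15802*(-1/16))*(-153) = 19 - 7901/8*(-153) = 19 + 1208853/8 = 1209005/8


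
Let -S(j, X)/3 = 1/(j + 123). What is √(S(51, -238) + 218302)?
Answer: 9*√9066270/58 ≈ 467.23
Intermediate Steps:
S(j, X) = -3/(123 + j) (S(j, X) = -3/(j + 123) = -3/(123 + j))
√(S(51, -238) + 218302) = √(-3/(123 + 51) + 218302) = √(-3/174 + 218302) = √(-3*1/174 + 218302) = √(-1/58 + 218302) = √(12661515/58) = 9*√9066270/58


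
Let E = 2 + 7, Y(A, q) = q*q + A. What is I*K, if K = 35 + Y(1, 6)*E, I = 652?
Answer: 239936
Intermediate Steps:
Y(A, q) = A + q² (Y(A, q) = q² + A = A + q²)
E = 9
K = 368 (K = 35 + (1 + 6²)*9 = 35 + (1 + 36)*9 = 35 + 37*9 = 35 + 333 = 368)
I*K = 652*368 = 239936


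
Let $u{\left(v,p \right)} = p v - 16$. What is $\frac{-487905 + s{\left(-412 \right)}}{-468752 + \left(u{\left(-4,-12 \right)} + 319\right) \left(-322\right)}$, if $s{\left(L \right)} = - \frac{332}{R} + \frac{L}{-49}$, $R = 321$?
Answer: $\frac{7674141761}{9150723246} \approx 0.83864$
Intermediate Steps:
$u{\left(v,p \right)} = -16 + p v$
$s{\left(L \right)} = - \frac{332}{321} - \frac{L}{49}$ ($s{\left(L \right)} = - \frac{332}{321} + \frac{L}{-49} = \left(-332\right) \frac{1}{321} + L \left(- \frac{1}{49}\right) = - \frac{332}{321} - \frac{L}{49}$)
$\frac{-487905 + s{\left(-412 \right)}}{-468752 + \left(u{\left(-4,-12 \right)} + 319\right) \left(-322\right)} = \frac{-487905 - - \frac{115984}{15729}}{-468752 + \left(\left(-16 - -48\right) + 319\right) \left(-322\right)} = \frac{-487905 + \left(- \frac{332}{321} + \frac{412}{49}\right)}{-468752 + \left(\left(-16 + 48\right) + 319\right) \left(-322\right)} = \frac{-487905 + \frac{115984}{15729}}{-468752 + \left(32 + 319\right) \left(-322\right)} = - \frac{7674141761}{15729 \left(-468752 + 351 \left(-322\right)\right)} = - \frac{7674141761}{15729 \left(-468752 - 113022\right)} = - \frac{7674141761}{15729 \left(-581774\right)} = \left(- \frac{7674141761}{15729}\right) \left(- \frac{1}{581774}\right) = \frac{7674141761}{9150723246}$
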